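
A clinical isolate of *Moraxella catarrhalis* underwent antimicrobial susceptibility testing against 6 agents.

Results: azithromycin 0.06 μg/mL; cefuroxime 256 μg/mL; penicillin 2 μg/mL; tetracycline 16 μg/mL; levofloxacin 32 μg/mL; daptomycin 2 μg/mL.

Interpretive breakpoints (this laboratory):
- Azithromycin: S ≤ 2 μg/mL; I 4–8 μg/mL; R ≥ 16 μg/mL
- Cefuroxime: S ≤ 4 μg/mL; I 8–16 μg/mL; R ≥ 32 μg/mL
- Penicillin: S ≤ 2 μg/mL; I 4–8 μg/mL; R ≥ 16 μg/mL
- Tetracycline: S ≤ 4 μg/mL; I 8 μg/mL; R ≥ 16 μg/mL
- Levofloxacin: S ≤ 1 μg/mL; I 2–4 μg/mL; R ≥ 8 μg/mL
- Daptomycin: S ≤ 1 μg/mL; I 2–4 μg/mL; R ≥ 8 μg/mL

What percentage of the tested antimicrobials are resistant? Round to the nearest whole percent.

50%

Azithromycin (0.06 μg/mL) ≤ 2 μg/mL — Susceptible
Cefuroxime 256 μg/mL: ≥ 32 μg/mL — resistant
Penicillin 2 μg/mL: ≤ 2 μg/mL ⇒ Susceptible
Tetracycline (16 μg/mL) ≥ 16 μg/mL — Resistant
Levofloxacin 32 μg/mL: ≥ 8 μg/mL → Resistant
Daptomycin 2 μg/mL: in 2–4 μg/mL — Intermediate
Resistant: 3/6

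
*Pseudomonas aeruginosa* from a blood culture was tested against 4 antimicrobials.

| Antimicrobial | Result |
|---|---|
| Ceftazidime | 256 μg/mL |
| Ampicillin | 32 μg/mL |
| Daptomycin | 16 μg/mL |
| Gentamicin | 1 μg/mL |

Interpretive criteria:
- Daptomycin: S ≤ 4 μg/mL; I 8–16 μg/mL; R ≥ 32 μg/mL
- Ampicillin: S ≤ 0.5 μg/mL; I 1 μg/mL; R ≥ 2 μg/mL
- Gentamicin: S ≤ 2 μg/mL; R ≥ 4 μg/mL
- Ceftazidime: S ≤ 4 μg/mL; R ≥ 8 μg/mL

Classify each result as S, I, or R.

R, R, I, S

Ceftazidime (256 μg/mL) ≥ 8 μg/mL → Resistant
Ampicillin (32 μg/mL) ≥ 2 μg/mL → resistant
Daptomycin 16 μg/mL: in 8–16 μg/mL → I
Gentamicin (1 μg/mL) ≤ 2 μg/mL → susceptible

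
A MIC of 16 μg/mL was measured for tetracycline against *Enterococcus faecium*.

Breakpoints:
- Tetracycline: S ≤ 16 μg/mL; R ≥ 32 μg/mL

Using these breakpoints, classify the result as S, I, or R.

S

Tetracycline 16 μg/mL: ≤ 16 μg/mL — susceptible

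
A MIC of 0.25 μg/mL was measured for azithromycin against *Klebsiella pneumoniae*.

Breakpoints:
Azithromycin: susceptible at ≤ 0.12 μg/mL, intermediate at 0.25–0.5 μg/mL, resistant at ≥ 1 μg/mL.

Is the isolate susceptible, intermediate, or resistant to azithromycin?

Azithromycin: 0.25 μg/mL is in 0.25–0.5 μg/mL → I

Intermediate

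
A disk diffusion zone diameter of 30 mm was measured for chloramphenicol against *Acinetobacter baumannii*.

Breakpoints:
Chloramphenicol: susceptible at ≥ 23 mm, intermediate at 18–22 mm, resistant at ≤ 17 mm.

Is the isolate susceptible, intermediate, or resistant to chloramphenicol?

Chloramphenicol 30 mm: ≥ 23 mm → Susceptible

S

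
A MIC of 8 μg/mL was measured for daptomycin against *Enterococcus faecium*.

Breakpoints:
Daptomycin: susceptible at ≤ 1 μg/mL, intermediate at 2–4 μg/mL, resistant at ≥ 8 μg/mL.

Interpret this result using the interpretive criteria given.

Daptomycin (8 μg/mL) ≥ 8 μg/mL ⇒ Resistant

R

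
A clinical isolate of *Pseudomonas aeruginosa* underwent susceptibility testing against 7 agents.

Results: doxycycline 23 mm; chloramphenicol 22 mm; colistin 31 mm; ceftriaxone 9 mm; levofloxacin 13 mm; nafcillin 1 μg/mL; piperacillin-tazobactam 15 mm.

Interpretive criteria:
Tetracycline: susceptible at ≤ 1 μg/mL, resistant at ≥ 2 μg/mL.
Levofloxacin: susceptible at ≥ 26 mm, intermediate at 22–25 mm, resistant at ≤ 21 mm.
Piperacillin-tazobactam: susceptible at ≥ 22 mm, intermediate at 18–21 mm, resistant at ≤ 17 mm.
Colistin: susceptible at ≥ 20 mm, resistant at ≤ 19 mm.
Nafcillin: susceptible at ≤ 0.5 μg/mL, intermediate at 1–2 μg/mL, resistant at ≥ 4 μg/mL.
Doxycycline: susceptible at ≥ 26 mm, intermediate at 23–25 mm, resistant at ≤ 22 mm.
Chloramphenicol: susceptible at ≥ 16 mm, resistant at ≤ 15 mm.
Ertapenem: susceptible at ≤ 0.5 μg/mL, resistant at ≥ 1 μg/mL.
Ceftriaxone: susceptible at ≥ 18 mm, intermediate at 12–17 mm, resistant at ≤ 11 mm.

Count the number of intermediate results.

2

Doxycycline: 23 mm is in 23–25 mm — I
Chloramphenicol 22 mm: ≥ 16 mm ⇒ S
Colistin (31 mm) ≥ 20 mm → Susceptible
Ceftriaxone (9 mm) ≤ 11 mm → R
Levofloxacin: 13 mm is ≤ 21 mm ⇒ R
Nafcillin: 1 μg/mL is in 1–2 μg/mL → intermediate
Piperacillin-tazobactam: 15 mm is ≤ 17 mm → R
Intermediate: 2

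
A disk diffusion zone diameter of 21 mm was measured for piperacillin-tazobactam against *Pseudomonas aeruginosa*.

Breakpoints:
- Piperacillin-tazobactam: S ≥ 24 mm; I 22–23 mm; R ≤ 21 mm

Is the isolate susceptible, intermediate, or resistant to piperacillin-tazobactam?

Piperacillin-tazobactam: 21 mm is ≤ 21 mm → resistant

Resistant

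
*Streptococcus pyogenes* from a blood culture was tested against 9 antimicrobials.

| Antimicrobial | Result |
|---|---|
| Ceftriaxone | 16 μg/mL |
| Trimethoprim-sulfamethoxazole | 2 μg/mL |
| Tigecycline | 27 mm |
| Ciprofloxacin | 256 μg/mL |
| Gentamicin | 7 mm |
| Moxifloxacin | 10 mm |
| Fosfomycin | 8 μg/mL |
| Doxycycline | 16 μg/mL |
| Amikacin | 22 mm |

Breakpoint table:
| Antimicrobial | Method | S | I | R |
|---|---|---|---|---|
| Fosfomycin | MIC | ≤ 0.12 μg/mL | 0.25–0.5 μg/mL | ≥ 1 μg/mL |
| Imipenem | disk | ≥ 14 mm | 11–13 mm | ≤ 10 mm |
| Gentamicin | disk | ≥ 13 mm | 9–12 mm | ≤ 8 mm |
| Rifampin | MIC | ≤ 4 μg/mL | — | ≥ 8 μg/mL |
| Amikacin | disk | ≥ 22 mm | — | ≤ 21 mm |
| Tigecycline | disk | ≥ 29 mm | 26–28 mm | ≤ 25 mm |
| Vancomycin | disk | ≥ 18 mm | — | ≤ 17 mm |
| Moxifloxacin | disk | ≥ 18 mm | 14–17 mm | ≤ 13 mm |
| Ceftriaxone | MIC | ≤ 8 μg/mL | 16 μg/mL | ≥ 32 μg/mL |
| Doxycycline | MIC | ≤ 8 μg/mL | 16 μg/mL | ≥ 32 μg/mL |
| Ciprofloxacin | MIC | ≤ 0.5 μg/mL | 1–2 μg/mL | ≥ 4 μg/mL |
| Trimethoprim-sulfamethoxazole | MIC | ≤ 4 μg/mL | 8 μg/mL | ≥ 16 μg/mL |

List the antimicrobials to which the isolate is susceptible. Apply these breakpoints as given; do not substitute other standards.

Ceftriaxone (16 μg/mL) = 16 μg/mL ⇒ intermediate
Trimethoprim-sulfamethoxazole: 2 μg/mL is ≤ 4 μg/mL ⇒ Susceptible
Tigecycline: 27 mm is in 26–28 mm ⇒ intermediate
Ciprofloxacin 256 μg/mL: ≥ 4 μg/mL → resistant
Gentamicin (7 mm) ≤ 8 mm → R
Moxifloxacin: 10 mm is ≤ 13 mm — R
Fosfomycin (8 μg/mL) ≥ 1 μg/mL — Resistant
Doxycycline: 16 μg/mL is = 16 μg/mL ⇒ Intermediate
Amikacin 22 mm: ≥ 22 mm ⇒ S

trimethoprim-sulfamethoxazole, amikacin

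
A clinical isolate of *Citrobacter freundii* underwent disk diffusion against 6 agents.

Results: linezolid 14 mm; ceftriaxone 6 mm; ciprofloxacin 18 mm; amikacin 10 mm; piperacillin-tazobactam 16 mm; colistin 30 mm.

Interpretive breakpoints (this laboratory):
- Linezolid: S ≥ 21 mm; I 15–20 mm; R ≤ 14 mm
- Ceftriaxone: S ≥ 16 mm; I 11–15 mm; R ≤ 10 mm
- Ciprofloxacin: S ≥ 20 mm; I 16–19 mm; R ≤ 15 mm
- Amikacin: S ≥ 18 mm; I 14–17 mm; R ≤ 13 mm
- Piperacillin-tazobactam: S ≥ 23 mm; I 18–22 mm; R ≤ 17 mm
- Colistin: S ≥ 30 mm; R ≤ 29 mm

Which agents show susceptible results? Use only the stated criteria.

Linezolid: 14 mm is ≤ 14 mm → Resistant
Ceftriaxone 6 mm: ≤ 10 mm — R
Ciprofloxacin: 18 mm is in 16–19 mm — intermediate
Amikacin: 10 mm is ≤ 13 mm ⇒ Resistant
Piperacillin-tazobactam: 16 mm is ≤ 17 mm ⇒ R
Colistin: 30 mm is ≥ 30 mm ⇒ S

colistin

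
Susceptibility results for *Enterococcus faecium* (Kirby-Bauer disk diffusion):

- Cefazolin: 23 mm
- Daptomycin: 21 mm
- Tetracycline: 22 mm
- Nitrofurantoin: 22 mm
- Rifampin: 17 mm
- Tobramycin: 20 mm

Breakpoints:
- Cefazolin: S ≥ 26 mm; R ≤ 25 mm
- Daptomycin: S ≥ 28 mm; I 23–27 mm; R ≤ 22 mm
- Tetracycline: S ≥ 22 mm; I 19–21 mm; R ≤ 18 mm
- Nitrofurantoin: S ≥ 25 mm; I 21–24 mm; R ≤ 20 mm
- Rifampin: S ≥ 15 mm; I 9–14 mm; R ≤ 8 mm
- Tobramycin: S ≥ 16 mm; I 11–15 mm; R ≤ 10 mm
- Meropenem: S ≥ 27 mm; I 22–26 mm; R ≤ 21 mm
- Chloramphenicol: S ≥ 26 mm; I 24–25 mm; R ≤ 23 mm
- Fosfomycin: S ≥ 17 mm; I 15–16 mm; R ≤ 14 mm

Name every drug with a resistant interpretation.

cefazolin, daptomycin

Cefazolin 23 mm: ≤ 25 mm — resistant
Daptomycin (21 mm) ≤ 22 mm → R
Tetracycline: 22 mm is ≥ 22 mm — Susceptible
Nitrofurantoin (22 mm) in 21–24 mm — Intermediate
Rifampin: 17 mm is ≥ 15 mm → susceptible
Tobramycin: 20 mm is ≥ 16 mm — S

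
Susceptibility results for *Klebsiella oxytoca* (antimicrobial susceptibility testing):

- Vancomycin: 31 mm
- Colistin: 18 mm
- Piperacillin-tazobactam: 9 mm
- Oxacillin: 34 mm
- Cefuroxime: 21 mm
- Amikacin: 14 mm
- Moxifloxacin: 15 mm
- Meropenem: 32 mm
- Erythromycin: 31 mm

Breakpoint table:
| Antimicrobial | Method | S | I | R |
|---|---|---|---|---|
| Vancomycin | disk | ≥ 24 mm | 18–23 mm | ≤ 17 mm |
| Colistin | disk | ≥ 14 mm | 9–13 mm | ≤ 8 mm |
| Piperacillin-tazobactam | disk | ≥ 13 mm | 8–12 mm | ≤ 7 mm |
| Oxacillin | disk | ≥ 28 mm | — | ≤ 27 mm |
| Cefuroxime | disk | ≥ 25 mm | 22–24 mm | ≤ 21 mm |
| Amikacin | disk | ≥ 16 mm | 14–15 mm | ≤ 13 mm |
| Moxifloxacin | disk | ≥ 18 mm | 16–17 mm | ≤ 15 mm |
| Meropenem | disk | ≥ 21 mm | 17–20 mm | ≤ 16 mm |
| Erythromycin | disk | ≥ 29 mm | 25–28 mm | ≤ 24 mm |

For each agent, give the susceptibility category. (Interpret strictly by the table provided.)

Vancomycin 31 mm: ≥ 24 mm ⇒ S
Colistin 18 mm: ≥ 14 mm → S
Piperacillin-tazobactam 9 mm: in 8–12 mm → Intermediate
Oxacillin (34 mm) ≥ 28 mm → S
Cefuroxime: 21 mm is ≤ 21 mm → R
Amikacin (14 mm) in 14–15 mm → Intermediate
Moxifloxacin: 15 mm is ≤ 15 mm → Resistant
Meropenem 32 mm: ≥ 21 mm — susceptible
Erythromycin: 31 mm is ≥ 29 mm → susceptible

S, S, I, S, R, I, R, S, S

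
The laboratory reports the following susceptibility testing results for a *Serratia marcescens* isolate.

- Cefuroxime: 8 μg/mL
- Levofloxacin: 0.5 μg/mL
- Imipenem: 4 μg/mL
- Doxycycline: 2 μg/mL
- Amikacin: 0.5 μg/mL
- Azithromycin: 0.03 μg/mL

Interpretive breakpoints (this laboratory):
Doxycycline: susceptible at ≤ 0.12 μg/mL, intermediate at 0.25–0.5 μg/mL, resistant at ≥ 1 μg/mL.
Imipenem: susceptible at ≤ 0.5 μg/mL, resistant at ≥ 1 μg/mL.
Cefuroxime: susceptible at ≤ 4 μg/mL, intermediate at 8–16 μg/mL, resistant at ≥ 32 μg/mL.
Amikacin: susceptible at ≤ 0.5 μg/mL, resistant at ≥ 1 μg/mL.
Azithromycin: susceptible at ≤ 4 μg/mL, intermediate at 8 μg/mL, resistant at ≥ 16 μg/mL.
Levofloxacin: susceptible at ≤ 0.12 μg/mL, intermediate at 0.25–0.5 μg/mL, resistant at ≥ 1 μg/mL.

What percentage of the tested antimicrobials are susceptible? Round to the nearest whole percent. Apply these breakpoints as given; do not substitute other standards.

Cefuroxime: 8 μg/mL is in 8–16 μg/mL ⇒ Intermediate
Levofloxacin: 0.5 μg/mL is in 0.25–0.5 μg/mL — I
Imipenem: 4 μg/mL is ≥ 1 μg/mL → Resistant
Doxycycline (2 μg/mL) ≥ 1 μg/mL ⇒ Resistant
Amikacin (0.5 μg/mL) ≤ 0.5 μg/mL ⇒ Susceptible
Azithromycin (0.03 μg/mL) ≤ 4 μg/mL ⇒ S
Susceptible: 2/6

33%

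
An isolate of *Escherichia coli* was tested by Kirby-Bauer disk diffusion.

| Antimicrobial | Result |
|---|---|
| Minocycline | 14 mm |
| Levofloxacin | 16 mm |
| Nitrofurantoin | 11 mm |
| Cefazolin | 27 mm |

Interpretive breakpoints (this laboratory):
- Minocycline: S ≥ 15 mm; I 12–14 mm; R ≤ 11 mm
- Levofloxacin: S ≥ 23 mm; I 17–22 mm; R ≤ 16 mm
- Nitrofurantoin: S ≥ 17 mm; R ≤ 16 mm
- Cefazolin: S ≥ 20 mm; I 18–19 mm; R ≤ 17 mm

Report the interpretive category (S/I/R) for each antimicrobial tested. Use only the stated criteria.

Minocycline 14 mm: in 12–14 mm → Intermediate
Levofloxacin (16 mm) ≤ 16 mm ⇒ resistant
Nitrofurantoin (11 mm) ≤ 16 mm → R
Cefazolin (27 mm) ≥ 20 mm ⇒ Susceptible

I, R, R, S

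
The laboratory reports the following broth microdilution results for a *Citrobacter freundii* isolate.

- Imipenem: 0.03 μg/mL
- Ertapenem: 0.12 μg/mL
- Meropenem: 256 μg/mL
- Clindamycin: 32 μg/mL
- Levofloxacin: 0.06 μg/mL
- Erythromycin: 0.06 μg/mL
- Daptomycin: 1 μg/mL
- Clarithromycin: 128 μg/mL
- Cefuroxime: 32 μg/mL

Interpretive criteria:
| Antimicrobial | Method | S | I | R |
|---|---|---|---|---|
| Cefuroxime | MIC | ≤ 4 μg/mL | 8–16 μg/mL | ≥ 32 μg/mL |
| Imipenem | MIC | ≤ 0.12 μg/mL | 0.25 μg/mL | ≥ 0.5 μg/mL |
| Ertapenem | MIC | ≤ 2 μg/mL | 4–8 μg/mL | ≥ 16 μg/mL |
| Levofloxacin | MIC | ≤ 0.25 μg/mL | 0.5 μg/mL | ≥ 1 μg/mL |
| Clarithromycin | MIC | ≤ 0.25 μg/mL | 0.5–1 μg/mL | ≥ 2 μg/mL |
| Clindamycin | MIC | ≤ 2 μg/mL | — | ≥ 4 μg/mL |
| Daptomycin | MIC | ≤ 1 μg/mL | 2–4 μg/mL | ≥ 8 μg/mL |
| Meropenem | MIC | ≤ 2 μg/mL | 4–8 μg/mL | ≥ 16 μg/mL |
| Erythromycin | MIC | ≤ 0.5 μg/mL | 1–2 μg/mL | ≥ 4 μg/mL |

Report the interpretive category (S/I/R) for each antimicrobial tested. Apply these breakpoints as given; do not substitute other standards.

Imipenem (0.03 μg/mL) ≤ 0.12 μg/mL ⇒ Susceptible
Ertapenem (0.12 μg/mL) ≤ 2 μg/mL ⇒ S
Meropenem: 256 μg/mL is ≥ 16 μg/mL → resistant
Clindamycin 32 μg/mL: ≥ 4 μg/mL — Resistant
Levofloxacin (0.06 μg/mL) ≤ 0.25 μg/mL ⇒ susceptible
Erythromycin (0.06 μg/mL) ≤ 0.5 μg/mL — Susceptible
Daptomycin: 1 μg/mL is ≤ 1 μg/mL → Susceptible
Clarithromycin (128 μg/mL) ≥ 2 μg/mL → resistant
Cefuroxime 32 μg/mL: ≥ 32 μg/mL — R

S, S, R, R, S, S, S, R, R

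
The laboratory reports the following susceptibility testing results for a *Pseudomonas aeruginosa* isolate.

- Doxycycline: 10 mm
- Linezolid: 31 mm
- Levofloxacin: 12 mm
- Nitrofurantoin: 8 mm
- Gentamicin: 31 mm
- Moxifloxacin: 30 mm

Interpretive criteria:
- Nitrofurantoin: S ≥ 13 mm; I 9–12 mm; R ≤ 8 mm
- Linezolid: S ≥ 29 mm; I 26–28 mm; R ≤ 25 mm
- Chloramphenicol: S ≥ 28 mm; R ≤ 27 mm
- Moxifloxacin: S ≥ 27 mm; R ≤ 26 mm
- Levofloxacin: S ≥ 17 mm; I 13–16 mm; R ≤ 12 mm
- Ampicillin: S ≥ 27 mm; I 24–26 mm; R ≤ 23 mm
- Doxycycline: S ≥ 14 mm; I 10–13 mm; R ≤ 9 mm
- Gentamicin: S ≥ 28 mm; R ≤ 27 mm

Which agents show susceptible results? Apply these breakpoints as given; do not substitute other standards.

Doxycycline: 10 mm is in 10–13 mm ⇒ I
Linezolid: 31 mm is ≥ 29 mm — S
Levofloxacin: 12 mm is ≤ 12 mm — Resistant
Nitrofurantoin: 8 mm is ≤ 8 mm — resistant
Gentamicin 31 mm: ≥ 28 mm ⇒ susceptible
Moxifloxacin: 30 mm is ≥ 27 mm ⇒ Susceptible

linezolid, gentamicin, moxifloxacin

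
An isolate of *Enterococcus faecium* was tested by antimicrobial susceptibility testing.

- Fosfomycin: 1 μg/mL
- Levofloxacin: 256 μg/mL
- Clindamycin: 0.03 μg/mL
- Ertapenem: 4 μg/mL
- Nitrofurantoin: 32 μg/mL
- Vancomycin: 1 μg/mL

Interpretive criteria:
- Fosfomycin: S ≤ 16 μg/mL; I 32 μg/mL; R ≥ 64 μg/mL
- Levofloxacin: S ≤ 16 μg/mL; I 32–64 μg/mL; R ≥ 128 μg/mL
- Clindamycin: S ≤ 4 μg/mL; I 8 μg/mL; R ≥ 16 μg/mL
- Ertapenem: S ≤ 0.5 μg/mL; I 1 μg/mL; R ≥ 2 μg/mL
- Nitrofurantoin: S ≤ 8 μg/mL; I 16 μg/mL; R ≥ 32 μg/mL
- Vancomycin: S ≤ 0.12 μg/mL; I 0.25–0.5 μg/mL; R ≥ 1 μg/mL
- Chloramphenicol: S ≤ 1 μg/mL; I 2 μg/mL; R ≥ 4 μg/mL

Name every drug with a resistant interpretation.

Fosfomycin 1 μg/mL: ≤ 16 μg/mL → Susceptible
Levofloxacin 256 μg/mL: ≥ 128 μg/mL ⇒ Resistant
Clindamycin (0.03 μg/mL) ≤ 4 μg/mL — S
Ertapenem (4 μg/mL) ≥ 2 μg/mL — R
Nitrofurantoin (32 μg/mL) ≥ 32 μg/mL → resistant
Vancomycin: 1 μg/mL is ≥ 1 μg/mL → resistant

levofloxacin, ertapenem, nitrofurantoin, vancomycin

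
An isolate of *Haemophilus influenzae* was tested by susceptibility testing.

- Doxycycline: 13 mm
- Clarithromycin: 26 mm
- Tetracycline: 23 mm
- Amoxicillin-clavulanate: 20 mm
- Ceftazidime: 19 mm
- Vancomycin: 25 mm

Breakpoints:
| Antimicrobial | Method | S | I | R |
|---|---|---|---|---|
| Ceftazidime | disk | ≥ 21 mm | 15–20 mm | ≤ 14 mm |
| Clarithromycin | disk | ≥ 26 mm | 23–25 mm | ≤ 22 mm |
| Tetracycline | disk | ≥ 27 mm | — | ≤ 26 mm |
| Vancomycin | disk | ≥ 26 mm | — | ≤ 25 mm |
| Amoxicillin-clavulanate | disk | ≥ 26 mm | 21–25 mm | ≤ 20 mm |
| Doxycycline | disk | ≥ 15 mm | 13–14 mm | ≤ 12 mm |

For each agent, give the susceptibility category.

I, S, R, R, I, R

Doxycycline 13 mm: in 13–14 mm — Intermediate
Clarithromycin: 26 mm is ≥ 26 mm — S
Tetracycline 23 mm: ≤ 26 mm ⇒ Resistant
Amoxicillin-clavulanate: 20 mm is ≤ 20 mm → Resistant
Ceftazidime 19 mm: in 15–20 mm ⇒ Intermediate
Vancomycin: 25 mm is ≤ 25 mm → resistant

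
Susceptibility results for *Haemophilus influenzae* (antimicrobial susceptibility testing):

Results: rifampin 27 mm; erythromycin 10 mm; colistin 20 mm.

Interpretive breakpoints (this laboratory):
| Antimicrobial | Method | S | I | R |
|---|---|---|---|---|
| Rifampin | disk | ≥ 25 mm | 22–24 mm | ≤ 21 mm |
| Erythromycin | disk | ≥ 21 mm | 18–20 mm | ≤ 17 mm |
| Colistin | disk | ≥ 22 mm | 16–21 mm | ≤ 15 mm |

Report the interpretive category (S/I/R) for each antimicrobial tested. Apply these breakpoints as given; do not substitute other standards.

S, R, I

Rifampin 27 mm: ≥ 25 mm ⇒ Susceptible
Erythromycin 10 mm: ≤ 17 mm ⇒ R
Colistin (20 mm) in 16–21 mm — I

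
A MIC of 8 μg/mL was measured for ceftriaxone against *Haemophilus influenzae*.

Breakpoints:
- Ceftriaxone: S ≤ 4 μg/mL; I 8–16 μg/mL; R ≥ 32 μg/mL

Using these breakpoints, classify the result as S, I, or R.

Intermediate

Ceftriaxone 8 μg/mL: in 8–16 μg/mL — I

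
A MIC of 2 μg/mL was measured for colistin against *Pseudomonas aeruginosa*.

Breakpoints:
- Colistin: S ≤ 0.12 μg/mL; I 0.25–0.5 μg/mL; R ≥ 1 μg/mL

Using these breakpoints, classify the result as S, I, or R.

Colistin: 2 μg/mL is ≥ 1 μg/mL → R

R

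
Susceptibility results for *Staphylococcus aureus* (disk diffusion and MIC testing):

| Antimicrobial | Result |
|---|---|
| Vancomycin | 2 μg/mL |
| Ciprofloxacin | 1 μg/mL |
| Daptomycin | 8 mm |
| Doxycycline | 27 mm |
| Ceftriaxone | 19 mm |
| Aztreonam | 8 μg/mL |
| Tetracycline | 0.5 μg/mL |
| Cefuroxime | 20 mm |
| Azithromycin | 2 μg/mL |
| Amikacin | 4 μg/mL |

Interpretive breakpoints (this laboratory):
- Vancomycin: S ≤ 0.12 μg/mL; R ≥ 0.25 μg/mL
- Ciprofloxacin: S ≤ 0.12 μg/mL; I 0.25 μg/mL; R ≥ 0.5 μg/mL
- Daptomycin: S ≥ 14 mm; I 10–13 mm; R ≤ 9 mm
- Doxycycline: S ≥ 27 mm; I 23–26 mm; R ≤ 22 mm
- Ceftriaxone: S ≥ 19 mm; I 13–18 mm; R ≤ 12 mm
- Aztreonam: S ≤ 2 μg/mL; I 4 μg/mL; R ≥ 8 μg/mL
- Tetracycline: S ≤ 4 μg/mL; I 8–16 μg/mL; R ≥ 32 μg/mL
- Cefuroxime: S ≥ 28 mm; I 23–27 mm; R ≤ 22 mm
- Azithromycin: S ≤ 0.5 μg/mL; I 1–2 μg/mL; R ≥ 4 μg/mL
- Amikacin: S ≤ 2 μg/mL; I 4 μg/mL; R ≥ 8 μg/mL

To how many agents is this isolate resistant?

Vancomycin (2 μg/mL) ≥ 0.25 μg/mL — resistant
Ciprofloxacin 1 μg/mL: ≥ 0.5 μg/mL ⇒ Resistant
Daptomycin 8 mm: ≤ 9 mm ⇒ resistant
Doxycycline (27 mm) ≥ 27 mm — susceptible
Ceftriaxone: 19 mm is ≥ 19 mm → susceptible
Aztreonam: 8 μg/mL is ≥ 8 μg/mL ⇒ Resistant
Tetracycline (0.5 μg/mL) ≤ 4 μg/mL → S
Cefuroxime: 20 mm is ≤ 22 mm → resistant
Azithromycin 2 μg/mL: in 1–2 μg/mL → I
Amikacin 4 μg/mL: = 4 μg/mL — intermediate
Resistant: 5

5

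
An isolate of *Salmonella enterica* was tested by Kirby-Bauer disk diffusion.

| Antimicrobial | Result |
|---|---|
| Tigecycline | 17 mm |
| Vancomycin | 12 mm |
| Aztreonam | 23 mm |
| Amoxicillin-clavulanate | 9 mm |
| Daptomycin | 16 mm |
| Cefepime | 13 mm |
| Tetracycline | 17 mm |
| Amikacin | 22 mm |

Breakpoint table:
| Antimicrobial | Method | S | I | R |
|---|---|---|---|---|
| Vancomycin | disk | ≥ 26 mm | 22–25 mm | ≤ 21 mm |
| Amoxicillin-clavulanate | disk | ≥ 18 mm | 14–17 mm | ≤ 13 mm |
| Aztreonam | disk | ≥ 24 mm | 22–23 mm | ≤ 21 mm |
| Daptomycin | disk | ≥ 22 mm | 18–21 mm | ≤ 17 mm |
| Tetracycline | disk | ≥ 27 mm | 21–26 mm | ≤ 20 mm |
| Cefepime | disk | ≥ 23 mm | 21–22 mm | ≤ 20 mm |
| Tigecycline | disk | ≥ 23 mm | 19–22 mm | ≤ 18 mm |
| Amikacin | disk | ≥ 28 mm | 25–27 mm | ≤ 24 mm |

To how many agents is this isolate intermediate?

Tigecycline (17 mm) ≤ 18 mm → R
Vancomycin 12 mm: ≤ 21 mm → R
Aztreonam 23 mm: in 22–23 mm — Intermediate
Amoxicillin-clavulanate (9 mm) ≤ 13 mm — R
Daptomycin 16 mm: ≤ 17 mm → R
Cefepime 13 mm: ≤ 20 mm ⇒ R
Tetracycline (17 mm) ≤ 20 mm ⇒ R
Amikacin 22 mm: ≤ 24 mm ⇒ R
Intermediate: 1

1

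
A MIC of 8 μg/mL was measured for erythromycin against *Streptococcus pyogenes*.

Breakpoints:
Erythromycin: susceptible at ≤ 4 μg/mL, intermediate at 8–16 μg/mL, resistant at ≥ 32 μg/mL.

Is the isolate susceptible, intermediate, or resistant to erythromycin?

Erythromycin (8 μg/mL) in 8–16 μg/mL → I

I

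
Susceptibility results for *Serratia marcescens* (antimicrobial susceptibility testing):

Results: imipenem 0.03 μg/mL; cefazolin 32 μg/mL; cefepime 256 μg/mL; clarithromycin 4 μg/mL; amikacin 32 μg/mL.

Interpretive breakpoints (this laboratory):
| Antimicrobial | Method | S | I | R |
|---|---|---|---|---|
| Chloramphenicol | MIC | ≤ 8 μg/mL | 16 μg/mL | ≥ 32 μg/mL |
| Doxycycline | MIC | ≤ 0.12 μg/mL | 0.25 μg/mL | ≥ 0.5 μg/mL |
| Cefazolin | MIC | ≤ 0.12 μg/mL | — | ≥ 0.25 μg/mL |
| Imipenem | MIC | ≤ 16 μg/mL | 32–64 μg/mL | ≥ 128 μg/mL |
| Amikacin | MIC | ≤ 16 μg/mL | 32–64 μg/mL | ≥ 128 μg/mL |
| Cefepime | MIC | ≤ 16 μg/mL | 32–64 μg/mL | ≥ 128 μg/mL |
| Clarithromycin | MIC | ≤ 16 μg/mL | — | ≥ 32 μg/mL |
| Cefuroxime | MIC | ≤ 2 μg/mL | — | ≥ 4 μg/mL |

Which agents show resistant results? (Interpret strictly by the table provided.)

cefazolin, cefepime

Imipenem: 0.03 μg/mL is ≤ 16 μg/mL ⇒ S
Cefazolin (32 μg/mL) ≥ 0.25 μg/mL ⇒ Resistant
Cefepime: 256 μg/mL is ≥ 128 μg/mL — Resistant
Clarithromycin 4 μg/mL: ≤ 16 μg/mL — susceptible
Amikacin 32 μg/mL: in 32–64 μg/mL → Intermediate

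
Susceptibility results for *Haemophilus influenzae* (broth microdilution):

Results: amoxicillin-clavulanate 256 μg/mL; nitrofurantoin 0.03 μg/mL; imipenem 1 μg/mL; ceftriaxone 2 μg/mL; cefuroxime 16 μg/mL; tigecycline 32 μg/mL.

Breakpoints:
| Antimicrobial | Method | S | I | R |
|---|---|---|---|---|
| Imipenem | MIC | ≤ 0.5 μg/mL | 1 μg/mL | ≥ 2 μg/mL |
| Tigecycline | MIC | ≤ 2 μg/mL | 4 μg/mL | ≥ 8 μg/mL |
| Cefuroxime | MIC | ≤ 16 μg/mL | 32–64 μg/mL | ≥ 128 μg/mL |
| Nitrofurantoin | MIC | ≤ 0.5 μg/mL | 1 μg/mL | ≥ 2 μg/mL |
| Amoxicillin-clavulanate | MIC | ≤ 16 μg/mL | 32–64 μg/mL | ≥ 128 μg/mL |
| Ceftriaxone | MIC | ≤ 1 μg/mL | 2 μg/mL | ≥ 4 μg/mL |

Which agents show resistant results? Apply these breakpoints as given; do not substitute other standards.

amoxicillin-clavulanate, tigecycline

Amoxicillin-clavulanate 256 μg/mL: ≥ 128 μg/mL ⇒ resistant
Nitrofurantoin: 0.03 μg/mL is ≤ 0.5 μg/mL — S
Imipenem: 1 μg/mL is = 1 μg/mL — Intermediate
Ceftriaxone (2 μg/mL) = 2 μg/mL → I
Cefuroxime 16 μg/mL: ≤ 16 μg/mL — susceptible
Tigecycline (32 μg/mL) ≥ 8 μg/mL ⇒ Resistant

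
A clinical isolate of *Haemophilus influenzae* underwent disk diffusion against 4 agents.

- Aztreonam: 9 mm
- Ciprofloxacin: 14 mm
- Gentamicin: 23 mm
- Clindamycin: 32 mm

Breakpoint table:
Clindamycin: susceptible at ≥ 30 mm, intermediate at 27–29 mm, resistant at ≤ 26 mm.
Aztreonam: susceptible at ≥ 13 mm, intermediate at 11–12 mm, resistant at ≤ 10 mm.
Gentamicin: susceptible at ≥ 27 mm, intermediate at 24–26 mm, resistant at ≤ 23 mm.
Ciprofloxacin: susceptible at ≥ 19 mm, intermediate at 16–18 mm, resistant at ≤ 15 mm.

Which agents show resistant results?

aztreonam, ciprofloxacin, gentamicin

Aztreonam (9 mm) ≤ 10 mm — resistant
Ciprofloxacin (14 mm) ≤ 15 mm → Resistant
Gentamicin 23 mm: ≤ 23 mm ⇒ Resistant
Clindamycin: 32 mm is ≥ 30 mm ⇒ Susceptible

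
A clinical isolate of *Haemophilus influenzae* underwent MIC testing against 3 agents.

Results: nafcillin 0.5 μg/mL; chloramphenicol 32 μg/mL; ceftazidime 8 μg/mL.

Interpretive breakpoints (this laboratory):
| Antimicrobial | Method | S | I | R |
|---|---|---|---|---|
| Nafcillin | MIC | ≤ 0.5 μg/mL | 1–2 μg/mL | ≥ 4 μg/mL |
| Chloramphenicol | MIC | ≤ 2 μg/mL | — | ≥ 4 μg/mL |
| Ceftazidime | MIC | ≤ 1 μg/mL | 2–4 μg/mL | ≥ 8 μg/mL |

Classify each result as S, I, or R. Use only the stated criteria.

Nafcillin: 0.5 μg/mL is ≤ 0.5 μg/mL — S
Chloramphenicol 32 μg/mL: ≥ 4 μg/mL → resistant
Ceftazidime 8 μg/mL: ≥ 8 μg/mL ⇒ R

S, R, R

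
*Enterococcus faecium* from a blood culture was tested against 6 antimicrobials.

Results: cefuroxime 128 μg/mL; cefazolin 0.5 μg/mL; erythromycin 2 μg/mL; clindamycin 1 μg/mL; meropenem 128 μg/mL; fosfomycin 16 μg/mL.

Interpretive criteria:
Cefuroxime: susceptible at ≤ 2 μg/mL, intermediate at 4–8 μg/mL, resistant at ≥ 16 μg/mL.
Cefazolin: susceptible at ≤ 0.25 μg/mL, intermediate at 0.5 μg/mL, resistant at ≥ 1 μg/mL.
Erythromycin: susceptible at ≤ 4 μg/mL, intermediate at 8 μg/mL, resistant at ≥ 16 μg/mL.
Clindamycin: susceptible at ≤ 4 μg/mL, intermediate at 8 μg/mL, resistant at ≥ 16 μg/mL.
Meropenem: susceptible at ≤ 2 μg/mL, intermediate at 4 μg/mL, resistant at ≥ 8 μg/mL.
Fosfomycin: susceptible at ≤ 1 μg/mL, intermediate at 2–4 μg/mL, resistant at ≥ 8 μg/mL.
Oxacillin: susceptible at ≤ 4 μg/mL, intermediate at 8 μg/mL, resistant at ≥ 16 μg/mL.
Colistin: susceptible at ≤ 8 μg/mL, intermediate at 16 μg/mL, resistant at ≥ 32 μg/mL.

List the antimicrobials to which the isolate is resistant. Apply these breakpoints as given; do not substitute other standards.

Cefuroxime (128 μg/mL) ≥ 16 μg/mL ⇒ Resistant
Cefazolin 0.5 μg/mL: = 0.5 μg/mL — I
Erythromycin (2 μg/mL) ≤ 4 μg/mL — susceptible
Clindamycin (1 μg/mL) ≤ 4 μg/mL → susceptible
Meropenem 128 μg/mL: ≥ 8 μg/mL → resistant
Fosfomycin (16 μg/mL) ≥ 8 μg/mL ⇒ Resistant

cefuroxime, meropenem, fosfomycin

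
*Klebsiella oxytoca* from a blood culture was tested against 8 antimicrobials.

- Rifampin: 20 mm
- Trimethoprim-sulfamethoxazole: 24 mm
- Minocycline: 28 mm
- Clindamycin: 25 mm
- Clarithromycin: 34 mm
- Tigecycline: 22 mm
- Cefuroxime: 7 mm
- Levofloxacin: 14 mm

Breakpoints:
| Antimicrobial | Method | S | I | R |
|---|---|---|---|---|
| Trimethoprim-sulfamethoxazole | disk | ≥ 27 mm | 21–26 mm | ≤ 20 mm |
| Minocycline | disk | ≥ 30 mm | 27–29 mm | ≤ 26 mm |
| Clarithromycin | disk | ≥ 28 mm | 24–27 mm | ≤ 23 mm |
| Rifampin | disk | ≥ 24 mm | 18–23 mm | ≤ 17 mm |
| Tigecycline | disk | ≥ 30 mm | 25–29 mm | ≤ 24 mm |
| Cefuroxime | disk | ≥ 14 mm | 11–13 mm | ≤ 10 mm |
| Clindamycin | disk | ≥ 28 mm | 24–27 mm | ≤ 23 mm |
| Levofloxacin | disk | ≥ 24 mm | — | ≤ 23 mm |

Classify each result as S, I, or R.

Rifampin: 20 mm is in 18–23 mm ⇒ I
Trimethoprim-sulfamethoxazole 24 mm: in 21–26 mm ⇒ intermediate
Minocycline: 28 mm is in 27–29 mm — intermediate
Clindamycin (25 mm) in 24–27 mm → Intermediate
Clarithromycin (34 mm) ≥ 28 mm → Susceptible
Tigecycline: 22 mm is ≤ 24 mm ⇒ resistant
Cefuroxime: 7 mm is ≤ 10 mm ⇒ resistant
Levofloxacin: 14 mm is ≤ 23 mm → resistant

I, I, I, I, S, R, R, R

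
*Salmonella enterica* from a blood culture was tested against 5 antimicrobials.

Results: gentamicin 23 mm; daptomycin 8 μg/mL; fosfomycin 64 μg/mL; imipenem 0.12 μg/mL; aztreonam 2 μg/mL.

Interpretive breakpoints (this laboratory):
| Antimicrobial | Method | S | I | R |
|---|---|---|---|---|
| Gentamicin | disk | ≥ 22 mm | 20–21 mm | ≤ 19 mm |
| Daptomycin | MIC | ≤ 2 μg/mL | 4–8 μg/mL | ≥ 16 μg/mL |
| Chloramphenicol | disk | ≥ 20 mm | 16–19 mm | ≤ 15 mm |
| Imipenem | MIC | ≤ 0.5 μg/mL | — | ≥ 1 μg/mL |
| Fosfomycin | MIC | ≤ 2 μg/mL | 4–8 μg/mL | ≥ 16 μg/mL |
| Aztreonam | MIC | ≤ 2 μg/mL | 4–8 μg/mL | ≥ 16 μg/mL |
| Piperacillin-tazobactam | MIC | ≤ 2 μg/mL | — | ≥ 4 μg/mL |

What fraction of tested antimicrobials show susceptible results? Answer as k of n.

3 of 5

Gentamicin: 23 mm is ≥ 22 mm ⇒ susceptible
Daptomycin (8 μg/mL) in 4–8 μg/mL ⇒ Intermediate
Fosfomycin: 64 μg/mL is ≥ 16 μg/mL → Resistant
Imipenem 0.12 μg/mL: ≤ 0.5 μg/mL ⇒ Susceptible
Aztreonam: 2 μg/mL is ≤ 2 μg/mL — S
Susceptible: 3/5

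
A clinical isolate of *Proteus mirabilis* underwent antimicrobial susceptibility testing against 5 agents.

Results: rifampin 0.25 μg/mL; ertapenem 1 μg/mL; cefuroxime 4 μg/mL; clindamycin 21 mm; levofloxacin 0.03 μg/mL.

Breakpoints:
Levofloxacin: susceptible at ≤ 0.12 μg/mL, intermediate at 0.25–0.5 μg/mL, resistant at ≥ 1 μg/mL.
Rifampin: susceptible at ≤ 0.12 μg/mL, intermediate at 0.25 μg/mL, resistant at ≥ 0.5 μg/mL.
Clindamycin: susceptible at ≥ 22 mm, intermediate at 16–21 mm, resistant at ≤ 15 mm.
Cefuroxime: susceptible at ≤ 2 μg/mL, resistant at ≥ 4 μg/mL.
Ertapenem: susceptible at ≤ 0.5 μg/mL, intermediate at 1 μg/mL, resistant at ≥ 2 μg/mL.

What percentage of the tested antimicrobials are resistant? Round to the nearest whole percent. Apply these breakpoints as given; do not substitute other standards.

20%

Rifampin 0.25 μg/mL: = 0.25 μg/mL ⇒ intermediate
Ertapenem: 1 μg/mL is = 1 μg/mL ⇒ intermediate
Cefuroxime 4 μg/mL: ≥ 4 μg/mL — resistant
Clindamycin: 21 mm is in 16–21 mm → I
Levofloxacin 0.03 μg/mL: ≤ 0.12 μg/mL → susceptible
Resistant: 1/5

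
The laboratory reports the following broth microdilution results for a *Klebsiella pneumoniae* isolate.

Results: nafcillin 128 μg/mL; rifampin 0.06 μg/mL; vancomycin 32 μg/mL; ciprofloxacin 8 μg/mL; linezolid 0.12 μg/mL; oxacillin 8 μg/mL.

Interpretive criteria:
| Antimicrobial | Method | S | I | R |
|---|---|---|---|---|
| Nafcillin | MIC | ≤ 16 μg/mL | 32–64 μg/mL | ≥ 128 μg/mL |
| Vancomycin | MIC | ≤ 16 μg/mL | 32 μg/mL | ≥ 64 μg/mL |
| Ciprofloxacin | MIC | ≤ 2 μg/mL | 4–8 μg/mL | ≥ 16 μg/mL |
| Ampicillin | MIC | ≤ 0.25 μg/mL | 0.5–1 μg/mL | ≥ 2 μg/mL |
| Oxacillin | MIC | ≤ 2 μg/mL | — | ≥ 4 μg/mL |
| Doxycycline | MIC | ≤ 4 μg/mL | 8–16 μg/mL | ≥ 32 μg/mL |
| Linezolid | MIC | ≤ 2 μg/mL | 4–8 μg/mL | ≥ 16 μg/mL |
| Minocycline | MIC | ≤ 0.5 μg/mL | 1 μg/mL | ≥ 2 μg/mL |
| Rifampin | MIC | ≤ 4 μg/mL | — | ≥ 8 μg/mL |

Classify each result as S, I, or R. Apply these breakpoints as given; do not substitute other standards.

R, S, I, I, S, R

Nafcillin: 128 μg/mL is ≥ 128 μg/mL ⇒ Resistant
Rifampin 0.06 μg/mL: ≤ 4 μg/mL → susceptible
Vancomycin: 32 μg/mL is = 32 μg/mL → Intermediate
Ciprofloxacin (8 μg/mL) in 4–8 μg/mL ⇒ intermediate
Linezolid 0.12 μg/mL: ≤ 2 μg/mL ⇒ susceptible
Oxacillin (8 μg/mL) ≥ 4 μg/mL — R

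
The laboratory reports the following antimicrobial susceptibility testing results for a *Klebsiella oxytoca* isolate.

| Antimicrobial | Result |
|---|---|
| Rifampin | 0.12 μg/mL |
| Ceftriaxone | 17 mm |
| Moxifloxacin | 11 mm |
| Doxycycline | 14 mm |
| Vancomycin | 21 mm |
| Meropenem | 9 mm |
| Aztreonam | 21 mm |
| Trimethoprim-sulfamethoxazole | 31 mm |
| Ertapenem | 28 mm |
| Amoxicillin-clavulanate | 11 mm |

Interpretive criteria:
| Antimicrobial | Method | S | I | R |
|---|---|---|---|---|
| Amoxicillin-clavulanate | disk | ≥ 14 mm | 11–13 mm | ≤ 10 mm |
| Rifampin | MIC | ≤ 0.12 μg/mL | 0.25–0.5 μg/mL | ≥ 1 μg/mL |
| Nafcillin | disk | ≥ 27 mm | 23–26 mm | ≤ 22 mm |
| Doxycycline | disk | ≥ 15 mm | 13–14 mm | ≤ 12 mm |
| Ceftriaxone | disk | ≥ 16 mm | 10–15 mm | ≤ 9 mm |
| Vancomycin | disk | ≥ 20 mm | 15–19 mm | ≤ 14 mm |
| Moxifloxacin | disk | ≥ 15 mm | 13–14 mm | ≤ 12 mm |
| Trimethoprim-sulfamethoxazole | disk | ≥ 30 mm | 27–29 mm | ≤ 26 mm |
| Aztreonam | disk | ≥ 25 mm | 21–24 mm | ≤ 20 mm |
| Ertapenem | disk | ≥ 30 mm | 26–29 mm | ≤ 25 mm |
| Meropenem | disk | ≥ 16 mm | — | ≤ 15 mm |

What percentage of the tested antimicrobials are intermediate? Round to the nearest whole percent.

Rifampin 0.12 μg/mL: ≤ 0.12 μg/mL → Susceptible
Ceftriaxone 17 mm: ≥ 16 mm → S
Moxifloxacin: 11 mm is ≤ 12 mm ⇒ R
Doxycycline: 14 mm is in 13–14 mm ⇒ intermediate
Vancomycin: 21 mm is ≥ 20 mm — Susceptible
Meropenem (9 mm) ≤ 15 mm ⇒ resistant
Aztreonam (21 mm) in 21–24 mm — I
Trimethoprim-sulfamethoxazole (31 mm) ≥ 30 mm → Susceptible
Ertapenem 28 mm: in 26–29 mm ⇒ Intermediate
Amoxicillin-clavulanate: 11 mm is in 11–13 mm — Intermediate
Intermediate: 4/10

40%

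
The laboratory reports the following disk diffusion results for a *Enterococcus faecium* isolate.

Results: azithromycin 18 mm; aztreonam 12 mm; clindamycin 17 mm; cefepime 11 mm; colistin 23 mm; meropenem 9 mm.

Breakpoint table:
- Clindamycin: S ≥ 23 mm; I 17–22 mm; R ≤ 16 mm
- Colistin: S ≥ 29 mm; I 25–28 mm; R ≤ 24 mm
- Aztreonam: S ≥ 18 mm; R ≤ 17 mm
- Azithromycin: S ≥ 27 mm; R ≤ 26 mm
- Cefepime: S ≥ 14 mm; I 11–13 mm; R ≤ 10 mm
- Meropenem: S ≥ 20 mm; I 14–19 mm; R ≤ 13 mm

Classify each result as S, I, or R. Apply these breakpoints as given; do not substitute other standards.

Azithromycin 18 mm: ≤ 26 mm → Resistant
Aztreonam 12 mm: ≤ 17 mm ⇒ R
Clindamycin 17 mm: in 17–22 mm — I
Cefepime (11 mm) in 11–13 mm ⇒ Intermediate
Colistin: 23 mm is ≤ 24 mm ⇒ resistant
Meropenem 9 mm: ≤ 13 mm — Resistant

R, R, I, I, R, R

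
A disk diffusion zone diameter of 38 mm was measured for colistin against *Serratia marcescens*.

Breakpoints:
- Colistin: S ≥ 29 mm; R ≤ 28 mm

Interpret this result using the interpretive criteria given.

Susceptible

Colistin (38 mm) ≥ 29 mm — susceptible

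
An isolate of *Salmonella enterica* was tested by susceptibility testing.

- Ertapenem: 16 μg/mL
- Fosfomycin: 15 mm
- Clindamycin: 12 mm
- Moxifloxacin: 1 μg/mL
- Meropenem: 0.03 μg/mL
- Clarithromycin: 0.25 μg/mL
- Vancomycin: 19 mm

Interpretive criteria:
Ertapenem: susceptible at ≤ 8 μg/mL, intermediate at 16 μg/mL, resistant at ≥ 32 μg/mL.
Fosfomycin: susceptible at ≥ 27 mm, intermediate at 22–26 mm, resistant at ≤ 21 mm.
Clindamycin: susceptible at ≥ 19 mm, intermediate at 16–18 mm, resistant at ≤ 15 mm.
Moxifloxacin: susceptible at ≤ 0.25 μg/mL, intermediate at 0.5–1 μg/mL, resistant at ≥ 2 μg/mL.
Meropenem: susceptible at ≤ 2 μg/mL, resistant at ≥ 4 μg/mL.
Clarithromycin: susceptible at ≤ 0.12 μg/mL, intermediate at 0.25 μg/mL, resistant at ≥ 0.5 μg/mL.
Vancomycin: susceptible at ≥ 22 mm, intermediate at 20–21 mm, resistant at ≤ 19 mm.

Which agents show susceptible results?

meropenem

Ertapenem 16 μg/mL: = 16 μg/mL — Intermediate
Fosfomycin: 15 mm is ≤ 21 mm ⇒ R
Clindamycin 12 mm: ≤ 15 mm — R
Moxifloxacin: 1 μg/mL is in 0.5–1 μg/mL ⇒ Intermediate
Meropenem: 0.03 μg/mL is ≤ 2 μg/mL — Susceptible
Clarithromycin: 0.25 μg/mL is = 0.25 μg/mL ⇒ Intermediate
Vancomycin: 19 mm is ≤ 19 mm — R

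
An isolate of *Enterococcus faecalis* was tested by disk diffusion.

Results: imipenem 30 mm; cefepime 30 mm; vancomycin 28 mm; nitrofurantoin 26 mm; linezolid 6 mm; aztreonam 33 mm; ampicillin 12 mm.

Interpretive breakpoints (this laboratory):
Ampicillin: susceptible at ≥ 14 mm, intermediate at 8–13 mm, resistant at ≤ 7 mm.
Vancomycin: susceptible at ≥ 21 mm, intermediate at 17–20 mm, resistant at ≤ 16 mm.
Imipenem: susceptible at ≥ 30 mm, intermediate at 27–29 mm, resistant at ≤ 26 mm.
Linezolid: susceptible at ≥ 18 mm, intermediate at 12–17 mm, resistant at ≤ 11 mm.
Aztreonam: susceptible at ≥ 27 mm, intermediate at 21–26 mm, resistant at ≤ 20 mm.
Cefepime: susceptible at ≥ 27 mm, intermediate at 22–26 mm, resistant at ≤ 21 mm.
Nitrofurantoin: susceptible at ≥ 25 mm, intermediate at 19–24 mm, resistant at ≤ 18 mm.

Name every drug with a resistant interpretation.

linezolid

Imipenem (30 mm) ≥ 30 mm ⇒ S
Cefepime 30 mm: ≥ 27 mm ⇒ Susceptible
Vancomycin 28 mm: ≥ 21 mm ⇒ Susceptible
Nitrofurantoin: 26 mm is ≥ 25 mm → Susceptible
Linezolid 6 mm: ≤ 11 mm ⇒ Resistant
Aztreonam: 33 mm is ≥ 27 mm — S
Ampicillin: 12 mm is in 8–13 mm ⇒ intermediate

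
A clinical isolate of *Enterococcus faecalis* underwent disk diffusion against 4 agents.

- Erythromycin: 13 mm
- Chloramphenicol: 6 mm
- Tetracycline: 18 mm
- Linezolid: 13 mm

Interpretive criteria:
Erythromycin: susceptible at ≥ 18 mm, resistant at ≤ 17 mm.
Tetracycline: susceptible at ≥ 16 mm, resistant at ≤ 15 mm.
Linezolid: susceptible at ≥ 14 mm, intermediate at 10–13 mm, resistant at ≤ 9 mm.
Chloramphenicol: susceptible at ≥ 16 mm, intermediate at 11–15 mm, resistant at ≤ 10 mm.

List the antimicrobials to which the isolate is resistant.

erythromycin, chloramphenicol

Erythromycin 13 mm: ≤ 17 mm ⇒ resistant
Chloramphenicol: 6 mm is ≤ 10 mm ⇒ R
Tetracycline 18 mm: ≥ 16 mm — Susceptible
Linezolid (13 mm) in 10–13 mm — I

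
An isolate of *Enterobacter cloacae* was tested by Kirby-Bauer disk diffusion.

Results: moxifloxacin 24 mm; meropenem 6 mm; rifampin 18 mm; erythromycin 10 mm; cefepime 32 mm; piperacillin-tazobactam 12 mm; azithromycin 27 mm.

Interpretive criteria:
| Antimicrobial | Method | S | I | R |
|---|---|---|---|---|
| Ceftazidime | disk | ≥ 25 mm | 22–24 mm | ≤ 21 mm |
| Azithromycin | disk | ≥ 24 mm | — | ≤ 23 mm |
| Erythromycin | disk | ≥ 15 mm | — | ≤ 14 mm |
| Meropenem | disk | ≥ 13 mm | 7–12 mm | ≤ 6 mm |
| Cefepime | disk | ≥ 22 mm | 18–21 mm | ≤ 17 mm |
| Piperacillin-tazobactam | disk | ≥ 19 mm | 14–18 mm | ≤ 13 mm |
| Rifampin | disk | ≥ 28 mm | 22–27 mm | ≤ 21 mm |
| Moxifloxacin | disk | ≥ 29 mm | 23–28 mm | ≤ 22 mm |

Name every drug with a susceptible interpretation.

Moxifloxacin 24 mm: in 23–28 mm — Intermediate
Meropenem: 6 mm is ≤ 6 mm → R
Rifampin (18 mm) ≤ 21 mm ⇒ R
Erythromycin (10 mm) ≤ 14 mm ⇒ Resistant
Cefepime 32 mm: ≥ 22 mm → Susceptible
Piperacillin-tazobactam (12 mm) ≤ 13 mm — R
Azithromycin (27 mm) ≥ 24 mm — S

cefepime, azithromycin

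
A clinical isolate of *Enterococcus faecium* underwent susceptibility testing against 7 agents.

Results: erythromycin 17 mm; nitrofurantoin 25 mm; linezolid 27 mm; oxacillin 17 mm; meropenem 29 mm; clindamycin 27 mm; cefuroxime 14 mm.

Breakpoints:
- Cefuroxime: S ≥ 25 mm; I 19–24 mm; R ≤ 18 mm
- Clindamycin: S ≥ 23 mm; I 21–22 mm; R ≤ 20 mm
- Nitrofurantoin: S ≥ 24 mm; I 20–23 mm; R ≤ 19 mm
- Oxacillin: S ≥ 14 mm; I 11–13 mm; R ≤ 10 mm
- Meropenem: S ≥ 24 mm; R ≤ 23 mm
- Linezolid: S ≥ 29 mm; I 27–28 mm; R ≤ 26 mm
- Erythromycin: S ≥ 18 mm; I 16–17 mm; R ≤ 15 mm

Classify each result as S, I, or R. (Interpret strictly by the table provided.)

Erythromycin (17 mm) in 16–17 mm ⇒ Intermediate
Nitrofurantoin 25 mm: ≥ 24 mm → S
Linezolid 27 mm: in 27–28 mm ⇒ intermediate
Oxacillin (17 mm) ≥ 14 mm — S
Meropenem (29 mm) ≥ 24 mm — S
Clindamycin: 27 mm is ≥ 23 mm ⇒ Susceptible
Cefuroxime (14 mm) ≤ 18 mm → resistant

I, S, I, S, S, S, R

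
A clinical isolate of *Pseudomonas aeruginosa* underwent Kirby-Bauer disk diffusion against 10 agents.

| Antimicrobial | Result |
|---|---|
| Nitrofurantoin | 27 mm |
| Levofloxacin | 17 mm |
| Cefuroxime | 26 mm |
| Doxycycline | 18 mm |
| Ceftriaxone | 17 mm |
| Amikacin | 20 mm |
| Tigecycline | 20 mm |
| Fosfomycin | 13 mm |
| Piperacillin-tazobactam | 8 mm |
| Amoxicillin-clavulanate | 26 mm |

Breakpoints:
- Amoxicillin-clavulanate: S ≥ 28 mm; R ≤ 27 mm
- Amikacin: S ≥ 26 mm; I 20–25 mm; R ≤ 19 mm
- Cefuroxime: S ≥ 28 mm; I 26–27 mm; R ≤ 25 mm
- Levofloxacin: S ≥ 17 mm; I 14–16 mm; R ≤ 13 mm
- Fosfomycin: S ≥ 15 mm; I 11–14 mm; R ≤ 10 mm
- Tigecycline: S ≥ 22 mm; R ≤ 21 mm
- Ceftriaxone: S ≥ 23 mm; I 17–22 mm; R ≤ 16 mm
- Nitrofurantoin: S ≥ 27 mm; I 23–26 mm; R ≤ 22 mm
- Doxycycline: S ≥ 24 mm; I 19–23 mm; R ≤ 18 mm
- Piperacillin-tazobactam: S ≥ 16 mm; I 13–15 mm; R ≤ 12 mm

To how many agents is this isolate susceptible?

2

Nitrofurantoin (27 mm) ≥ 27 mm → S
Levofloxacin 17 mm: ≥ 17 mm ⇒ Susceptible
Cefuroxime 26 mm: in 26–27 mm ⇒ I
Doxycycline: 18 mm is ≤ 18 mm — Resistant
Ceftriaxone: 17 mm is in 17–22 mm → Intermediate
Amikacin: 20 mm is in 20–25 mm ⇒ I
Tigecycline: 20 mm is ≤ 21 mm — R
Fosfomycin (13 mm) in 11–14 mm — Intermediate
Piperacillin-tazobactam 8 mm: ≤ 12 mm ⇒ Resistant
Amoxicillin-clavulanate 26 mm: ≤ 27 mm → R
Susceptible: 2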